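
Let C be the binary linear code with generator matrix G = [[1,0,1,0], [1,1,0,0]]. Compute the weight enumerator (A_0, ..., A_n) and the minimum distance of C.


Weight distribution: A_0 = 1, A_2 = 3. Minimum distance d = 2.

Enumerate all 2^2 = 4 messages m ∈ F_2^2.
For each, compute codeword c = mG in F_2^4, then tally its weight.
  m = 00 → c = 0000, weight = 0.
  m = 10 → c = 1010, weight = 2.
  m = 01 → c = 1100, weight = 2.
  m = 11 → c = 0110, weight = 2.
Tally weights:
  weight 0: 1 codewords.
  weight 2: 3 codewords.
Minimum distance d = smallest w > 0 with A_w > 0 = 2.
Sanity: Σ A_w = 4 = 2^2 = 4 ✓.


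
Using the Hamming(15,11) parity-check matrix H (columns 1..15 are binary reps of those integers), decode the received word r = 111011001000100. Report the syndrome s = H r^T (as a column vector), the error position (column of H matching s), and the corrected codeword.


s = (0, 1, 1, 1)^T, error position = 7, corrected codeword c = 111011101000100

Compute s = H r^T mod 2 one row at a time:
  s_1 = 0 + 1 + 0 + 0 + 0 + 1 + 0 + 0 = 2 ≡ 0 (mod 2).
  s_2 = 0 + 1 + 1 + 0 + 0 + 1 + 0 + 0 = 3 ≡ 1 (mod 2).
  s_3 = 1 + 1 + 1 + 0 + 0 + 0 + 0 + 0 = 3 ≡ 1 (mod 2).
  s_4 = 1 + 1 + 1 + 0 + 1 + 0 + 1 + 0 = 5 ≡ 1 (mod 2).
s = (0, 1, 1, 1)^T — this equals column 7 of H (binary 0111), so error is at position 7.
Correct: flip bit 7 of r = 111011001000100 to get c = 111011101000100.


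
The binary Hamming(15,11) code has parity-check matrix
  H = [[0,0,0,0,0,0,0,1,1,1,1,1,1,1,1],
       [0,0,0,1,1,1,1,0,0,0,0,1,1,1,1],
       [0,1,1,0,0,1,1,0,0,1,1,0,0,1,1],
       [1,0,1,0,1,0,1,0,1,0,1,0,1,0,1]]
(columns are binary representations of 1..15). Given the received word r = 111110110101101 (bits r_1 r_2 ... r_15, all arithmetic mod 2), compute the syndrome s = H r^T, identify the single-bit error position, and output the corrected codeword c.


s = (1, 0, 1, 0)^T, error position = 10, corrected codeword c = 111110110001101

Compute s = H r^T mod 2 one row at a time:
  s_1 = 1 + 0 + 1 + 0 + 1 + 1 + 0 + 1 = 5 ≡ 1 (mod 2).
  s_2 = 1 + 1 + 0 + 1 + 1 + 1 + 0 + 1 = 6 ≡ 0 (mod 2).
  s_3 = 1 + 1 + 0 + 1 + 1 + 0 + 0 + 1 = 5 ≡ 1 (mod 2).
  s_4 = 1 + 1 + 1 + 1 + 0 + 0 + 1 + 1 = 6 ≡ 0 (mod 2).
s = (1, 0, 1, 0)^T — this equals column 10 of H (binary 1010), so error is at position 10.
Correct: flip bit 10 of r = 111110110101101 to get c = 111110110001101.


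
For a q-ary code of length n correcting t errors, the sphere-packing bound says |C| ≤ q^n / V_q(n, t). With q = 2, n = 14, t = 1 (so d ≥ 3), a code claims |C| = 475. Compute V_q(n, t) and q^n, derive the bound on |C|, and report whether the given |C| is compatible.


V_q(n, t) = 15, q^n = 16384, Hamming bound = 1092, |C| = 475 ≤ bound (satisfied).

Step 1: Compute V_q(n, t) = Σ_{j=0}^1 C(n, j) (q−1)^j.
  j = 0: C(14,0)·(1)^0 = 1·1 = 1.
  j = 1: C(14,1)·(1)^1 = 14·1 = 14.
  V_q(n, t) = 1 + 14 = 15.
Step 2: q^n = 2^14 = 16384.
Step 3: Hamming bound ⌊q^n / V_q(n,t)⌋ = ⌊16384/15⌋ = 1092.
Step 4: Compare |C| = 475 to 1092: satisfied.
The claimed |C| lies below the Hamming bound.


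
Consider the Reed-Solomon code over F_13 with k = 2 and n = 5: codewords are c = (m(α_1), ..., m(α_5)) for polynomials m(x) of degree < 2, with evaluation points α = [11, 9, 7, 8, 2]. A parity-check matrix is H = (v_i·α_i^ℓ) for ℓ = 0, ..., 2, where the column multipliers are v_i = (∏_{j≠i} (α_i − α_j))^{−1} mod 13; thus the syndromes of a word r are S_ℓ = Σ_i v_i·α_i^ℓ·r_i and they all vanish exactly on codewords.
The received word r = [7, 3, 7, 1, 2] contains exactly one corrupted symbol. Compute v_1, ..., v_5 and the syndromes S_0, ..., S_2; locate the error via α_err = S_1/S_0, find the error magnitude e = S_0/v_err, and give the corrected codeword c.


S = (5, 9, 11), error at position 3, error magnitude e = 8, c = [7, 3, 12, 1, 2].

Step 1: column multipliers v_i = (∏_{j≠i}(α_i − α_j))^{−1} mod 13.
  i = 1 (α = 11): (11−9)(11−7)(11−8)(11−2) = 2·4·3·9 = 216 ≡ 8, so v_1 = 8^{−1} = 5 (mod 13).
  i = 2 (α = 9): (9−11)(9−7)(9−8)(9−2) = (−2)·2·1·7 = −28 ≡ 11, so v_2 = 11^{−1} = 6 (mod 13).
  i = 3 (α = 7): (7−11)(7−9)(7−8)(7−2) = (−4)·(−2)·(−1)·5 = −40 ≡ 12, so v_3 = 12^{−1} = 12 (mod 13).
  i = 4 (α = 8): (8−11)(8−9)(8−7)(8−2) = (−3)·(−1)·1·6 = 18 ≡ 5, so v_4 = 5^{−1} = 8 (mod 13).
  i = 5 (α = 2): (2−11)(2−9)(2−7)(2−8) = (−9)·(−7)·(−5)·(−6) = 1890 ≡ 5, so v_5 = 5^{−1} = 8 (mod 13).
  v = [5, 6, 12, 8, 8].
Step 2: syndromes of r = [7, 3, 7, 1, 2] (all sums mod 13).
  S_0 = Σ v_i r_i = 5·7 + 6·3 + 12·7 + 8·1 + 8·2 = 161 ≡ 5.
  S_1 = Σ v_i α_i r_i = 5·11·7 + 6·9·3 + 12·7·7 + 8·8·1 + 8·2·2 = 1231 ≡ 9.
  α_i^2 mod 13 = [4, 3, 10, 12, 4].
  S_2 = Σ v_i α_i^2 r_i = 5·4·7 + 6·3·3 + 12·10·7 + 8·12·1 + 8·4·2 = 1194 ≡ 11.
  S = (5, 9, 11) ≠ 0, so r is not a codeword (an error is present).
Step 3: locate the error. For a single error e at position i, S_ℓ = v_i·e·α_i^ℓ, so α_err = S_1/S_0.
  S_0^{−1} = 5^{−1} = 8 (mod 13), so α_err = 9·8 = 72 ≡ 7 = α_3. Error position i = 3.
  Consistency check: S_2/S_1 = 11·3 = 33 ≡ 7 = α_err ✓ (single-error assumption holds).
Step 4: error magnitude e = S_0/v_3 = S_0·∏_{j≠3}(α_3 − α_j) = 5·12 = 60 ≡ 8 (mod 13).
Step 5: correct position 3: c_3 = r_3 − e = 7 − 8 ≡ 12 (mod 13). Hence c = [7, 3, 12, 1, 2].
  Check: interpolating c through the α_i gives m(x) = 11 + 2·x (degree < 2) with m(α_i) = c_i for every i, so c is indeed a codeword.


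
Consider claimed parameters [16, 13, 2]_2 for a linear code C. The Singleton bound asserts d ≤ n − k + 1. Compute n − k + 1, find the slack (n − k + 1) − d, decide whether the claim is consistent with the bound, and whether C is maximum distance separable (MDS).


Singleton RHS = n − k + 1 = 4, slack = 2, bound satisfied, not MDS.

Singleton bound: d ≤ n − k + 1.
Here n = 16, k = 13, so n − k + 1 = 4.
Given d = 2, check d ≤ 4: YES.
Slack = (n − k + 1) − d = 2.
The code is NOT MDS (slack = 2 > 0).
Description: the claimed parameters are [16, 13, 2]_2; such a code would be non-MDS.


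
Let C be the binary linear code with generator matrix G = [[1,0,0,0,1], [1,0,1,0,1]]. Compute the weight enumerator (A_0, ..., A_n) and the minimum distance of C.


Weight distribution: A_0 = 1, A_1 = 1, A_2 = 1, A_3 = 1. Minimum distance d = 1.

Enumerate all 2^2 = 4 messages m ∈ F_2^2.
For each, compute codeword c = mG in F_2^5, then tally its weight.
  m = 00 → c = 00000, weight = 0.
  m = 10 → c = 10001, weight = 2.
  m = 01 → c = 10101, weight = 3.
  m = 11 → c = 00100, weight = 1.
Tally weights:
  weight 0: 1 codewords.
  weight 1: 1 codewords.
  weight 2: 1 codewords.
  weight 3: 1 codewords.
Minimum distance d = smallest w > 0 with A_w > 0 = 1.
Sanity: Σ A_w = 4 = 2^2 = 4 ✓.


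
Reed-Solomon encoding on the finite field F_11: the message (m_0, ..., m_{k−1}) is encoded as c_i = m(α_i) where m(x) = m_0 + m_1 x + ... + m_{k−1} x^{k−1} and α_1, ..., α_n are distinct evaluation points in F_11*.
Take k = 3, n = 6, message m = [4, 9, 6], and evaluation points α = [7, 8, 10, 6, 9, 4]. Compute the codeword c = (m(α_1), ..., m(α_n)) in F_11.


c = [9, 9, 1, 10, 10, 4]

Message polynomial: m(x) = 4 + 9·x + 6·x^2 (mod 11).
For each evaluation point α_i, compute m(α_i) mod 11:
  α_1 = 7: Horner steps 6 → 7 → 9, so m(7) = 9.
  α_2 = 8: Horner steps 6 → 2 → 9, so m(8) = 9.
  α_3 = 10: Horner steps 6 → 3 → 1, so m(10) = 1.
  α_4 = 6: Horner steps 6 → 1 → 10, so m(6) = 10.
  α_5 = 9: Horner steps 6 → 8 → 10, so m(9) = 10.
  α_6 = 4: Horner steps 6 → 0 → 4, so m(4) = 4.
Codeword c = [9, 9, 1, 10, 10, 4] ∈ F_11^6.


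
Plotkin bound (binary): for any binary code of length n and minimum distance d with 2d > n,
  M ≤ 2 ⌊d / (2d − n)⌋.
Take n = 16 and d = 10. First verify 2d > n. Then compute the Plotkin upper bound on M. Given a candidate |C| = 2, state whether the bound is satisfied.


Plotkin bound M ≤ 4; given |C| = 2 ≤ bound (satisfied).

Check applicability: 2d = 20, n = 16.
2d − n = 4 > 0, so Plotkin applies.
Compute d/(2d−n) = 10/4 ≈ 2.5000.
⌊d/(2d−n)⌋ = 2.
Plotkin bound: M ≤ 2·2 = 4.
Given |C| = 2, check: satisfied.
This |C| is below the Plotkin bound.


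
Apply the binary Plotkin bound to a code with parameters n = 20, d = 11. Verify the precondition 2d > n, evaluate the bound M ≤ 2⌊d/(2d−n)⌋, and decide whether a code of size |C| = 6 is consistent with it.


Plotkin bound M ≤ 10; given |C| = 6 ≤ bound (satisfied).

Check applicability: 2d = 22, n = 20.
2d − n = 2 > 0, so Plotkin applies.
Compute d/(2d−n) = 11/2 ≈ 5.5000.
⌊d/(2d−n)⌋ = 5.
Plotkin bound: M ≤ 2·5 = 10.
Given |C| = 6, check: satisfied.
This |C| is below the Plotkin bound.


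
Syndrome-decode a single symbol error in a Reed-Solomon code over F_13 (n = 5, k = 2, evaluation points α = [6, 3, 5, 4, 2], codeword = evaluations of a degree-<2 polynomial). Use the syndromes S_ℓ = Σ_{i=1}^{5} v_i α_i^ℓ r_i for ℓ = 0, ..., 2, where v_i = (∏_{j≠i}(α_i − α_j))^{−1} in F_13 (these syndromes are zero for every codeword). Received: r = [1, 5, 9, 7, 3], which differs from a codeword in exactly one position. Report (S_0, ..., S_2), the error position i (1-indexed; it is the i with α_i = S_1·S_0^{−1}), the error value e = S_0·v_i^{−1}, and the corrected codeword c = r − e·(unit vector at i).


S = (5, 4, 11), error at position 1, error magnitude e = 3, c = [11, 5, 9, 7, 3].

Step 1: column multipliers v_i = (∏_{j≠i}(α_i − α_j))^{−1} mod 13.
  i = 1 (α = 6): (6−3)(6−5)(6−4)(6−2) = 3·1·2·4 = 24 ≡ 11, so v_1 = 11^{−1} = 6 (mod 13).
  i = 2 (α = 3): (3−6)(3−5)(3−4)(3−2) = (−3)·(−2)·(−1)·1 = −6 ≡ 7, so v_2 = 7^{−1} = 2 (mod 13).
  i = 3 (α = 5): (5−6)(5−3)(5−4)(5−2) = (−1)·2·1·3 = −6 ≡ 7, so v_3 = 7^{−1} = 2 (mod 13).
  i = 4 (α = 4): (4−6)(4−3)(4−5)(4−2) = (−2)·1·(−1)·2 = 4 ≡ 4, so v_4 = 4^{−1} = 10 (mod 13).
  i = 5 (α = 2): (2−6)(2−3)(2−5)(2−4) = (−4)·(−1)·(−3)·(−2) = 24 ≡ 11, so v_5 = 11^{−1} = 6 (mod 13).
  v = [6, 2, 2, 10, 6].
Step 2: syndromes of r = [1, 5, 9, 7, 3] (all sums mod 13).
  S_0 = Σ v_i r_i = 6·1 + 2·5 + 2·9 + 10·7 + 6·3 = 122 ≡ 5.
  S_1 = Σ v_i α_i r_i = 6·6·1 + 2·3·5 + 2·5·9 + 10·4·7 + 6·2·3 = 472 ≡ 4.
  α_i^2 mod 13 = [10, 9, 12, 3, 4].
  S_2 = Σ v_i α_i^2 r_i = 6·10·1 + 2·9·5 + 2·12·9 + 10·3·7 + 6·4·3 = 648 ≡ 11.
  S = (5, 4, 11) ≠ 0, so r is not a codeword (an error is present).
Step 3: locate the error. For a single error e at position i, S_ℓ = v_i·e·α_i^ℓ, so α_err = S_1/S_0.
  S_0^{−1} = 5^{−1} = 8 (mod 13), so α_err = 4·8 = 32 ≡ 6 = α_1. Error position i = 1.
  Consistency check: S_2/S_1 = 11·10 = 110 ≡ 6 = α_err ✓ (single-error assumption holds).
Step 4: error magnitude e = S_0/v_1 = S_0·∏_{j≠1}(α_1 − α_j) = 5·11 = 55 ≡ 3 (mod 13).
Step 5: correct position 1: c_1 = r_1 − e = 1 − 3 ≡ 11 (mod 13). Hence c = [11, 5, 9, 7, 3].
  Check: interpolating c through the α_i gives m(x) = 12 + 2·x (degree < 2) with m(α_i) = c_i for every i, so c is indeed a codeword.


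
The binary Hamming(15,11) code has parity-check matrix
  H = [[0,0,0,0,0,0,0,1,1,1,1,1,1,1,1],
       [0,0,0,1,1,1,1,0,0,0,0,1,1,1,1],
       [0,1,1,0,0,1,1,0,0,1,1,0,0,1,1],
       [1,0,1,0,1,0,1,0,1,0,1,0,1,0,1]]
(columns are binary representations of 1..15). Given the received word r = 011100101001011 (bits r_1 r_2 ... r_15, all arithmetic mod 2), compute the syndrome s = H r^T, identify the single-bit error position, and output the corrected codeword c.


s = (0, 1, 1, 0)^T, error position = 6, corrected codeword c = 011101101001011

Compute s = H r^T mod 2 one row at a time:
  s_1 = 0 + 1 + 0 + 0 + 1 + 0 + 1 + 1 = 4 ≡ 0 (mod 2).
  s_2 = 1 + 0 + 0 + 1 + 1 + 0 + 1 + 1 = 5 ≡ 1 (mod 2).
  s_3 = 1 + 1 + 0 + 1 + 0 + 0 + 1 + 1 = 5 ≡ 1 (mod 2).
  s_4 = 0 + 1 + 0 + 1 + 1 + 0 + 0 + 1 = 4 ≡ 0 (mod 2).
s = (0, 1, 1, 0)^T — this equals column 6 of H (binary 0110), so error is at position 6.
Correct: flip bit 6 of r = 011100101001011 to get c = 011101101001011.


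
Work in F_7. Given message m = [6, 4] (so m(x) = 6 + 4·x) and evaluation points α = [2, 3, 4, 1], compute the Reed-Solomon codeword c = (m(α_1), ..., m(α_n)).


c = [0, 4, 1, 3]

Message polynomial: m(x) = 6 + 4·x (mod 7).
For each evaluation point α_i, compute m(α_i) mod 7:
  α_1 = 2: Horner steps 4 → 0, so m(2) = 0.
  α_2 = 3: Horner steps 4 → 4, so m(3) = 4.
  α_3 = 4: Horner steps 4 → 1, so m(4) = 1.
  α_4 = 1: Horner steps 4 → 3, so m(1) = 3.
Codeword c = [0, 4, 1, 3] ∈ F_7^4.


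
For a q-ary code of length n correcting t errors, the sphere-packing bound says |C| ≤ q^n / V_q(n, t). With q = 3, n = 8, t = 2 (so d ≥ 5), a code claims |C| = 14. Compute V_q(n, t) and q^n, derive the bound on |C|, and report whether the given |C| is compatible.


V_q(n, t) = 129, q^n = 6561, Hamming bound = 50, |C| = 14 ≤ bound (satisfied).

Step 1: Compute V_q(n, t) = Σ_{j=0}^2 C(n, j) (q−1)^j.
  j = 0: C(8,0)·(2)^0 = 1·1 = 1.
  j = 1: C(8,1)·(2)^1 = 8·2 = 16.
  j = 2: C(8,2)·(2)^2 = 28·4 = 112.
  V_q(n, t) = 1 + 16 + 112 = 129.
Step 2: q^n = 3^8 = 6561.
Step 3: Hamming bound ⌊q^n / V_q(n,t)⌋ = ⌊6561/129⌋ = 50.
Step 4: Compare |C| = 14 to 50: satisfied.
The claimed |C| lies below the Hamming bound.


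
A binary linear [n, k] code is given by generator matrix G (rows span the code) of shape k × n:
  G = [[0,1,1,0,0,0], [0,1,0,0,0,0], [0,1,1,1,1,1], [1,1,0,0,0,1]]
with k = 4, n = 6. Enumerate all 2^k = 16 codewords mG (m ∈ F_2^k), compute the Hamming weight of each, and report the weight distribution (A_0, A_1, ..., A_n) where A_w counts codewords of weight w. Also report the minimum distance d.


Weight distribution: A_0 = 1, A_1 = 2, A_2 = 2, A_3 = 4, A_4 = 5, A_5 = 2. Minimum distance d = 1.

Enumerate all 2^4 = 16 messages m ∈ F_2^4.
For each, compute codeword c = mG in F_2^6, then tally its weight.
  m = 0000 → c = 000000, weight = 0.
  m = 1000 → c = 011000, weight = 2.
  m = 0100 → c = 010000, weight = 1.
  m = 1100 → c = 001000, weight = 1.
  m = 0010 → c = 011111, weight = 5.
  m = 1010 → c = 000111, weight = 3.
  m = 0110 → c = 001111, weight = 4.
  m = 1110 → c = 010111, weight = 4.
  m = 0001 → c = 110001, weight = 3.
  m = 1001 → c = 101001, weight = 3.
  m = 0101 → c = 100001, weight = 2.
  m = 1101 → c = 111001, weight = 4.
  m = 0011 → c = 101110, weight = 4.
  m = 1011 → c = 110110, weight = 4.
  m = 0111 → c = 111110, weight = 5.
  m = 1111 → c = 100110, weight = 3.
Tally weights:
  weight 0: 1 codewords.
  weight 1: 2 codewords.
  weight 2: 2 codewords.
  weight 3: 4 codewords.
  weight 4: 5 codewords.
  weight 5: 2 codewords.
Minimum distance d = smallest w > 0 with A_w > 0 = 1.
Sanity: Σ A_w = 16 = 2^4 = 16 ✓.


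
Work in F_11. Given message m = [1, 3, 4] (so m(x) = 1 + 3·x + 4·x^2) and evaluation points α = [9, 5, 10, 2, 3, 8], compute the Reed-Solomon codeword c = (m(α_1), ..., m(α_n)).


c = [0, 6, 2, 1, 2, 6]

Message polynomial: m(x) = 1 + 3·x + 4·x^2 (mod 11).
For each evaluation point α_i, compute m(α_i) mod 11:
  α_1 = 9: Horner steps 4 → 6 → 0, so m(9) = 0.
  α_2 = 5: Horner steps 4 → 1 → 6, so m(5) = 6.
  α_3 = 10: Horner steps 4 → 10 → 2, so m(10) = 2.
  α_4 = 2: Horner steps 4 → 0 → 1, so m(2) = 1.
  α_5 = 3: Horner steps 4 → 4 → 2, so m(3) = 2.
  α_6 = 8: Horner steps 4 → 2 → 6, so m(8) = 6.
Codeword c = [0, 6, 2, 1, 2, 6] ∈ F_11^6.


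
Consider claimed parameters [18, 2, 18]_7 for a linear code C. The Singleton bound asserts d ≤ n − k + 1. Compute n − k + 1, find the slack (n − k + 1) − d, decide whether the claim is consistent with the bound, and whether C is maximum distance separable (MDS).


Singleton RHS = n − k + 1 = 17, slack = -1, bound violated (no such code; not MDS).

Singleton bound: d ≤ n − k + 1.
Here n = 18, k = 2, so n − k + 1 = 17.
Given d = 18, check d ≤ 17: NO.
Slack = (n − k + 1) − d = -1.
The slack is negative: d = 18 exceeds n − k + 1 = 17 by 1, so the Singleton bound is violated and no linear [18, 2, 18]_7 code can exist. In particular it is not MDS (MDS requires d = n − k + 1 exactly).
Description: the claimed parameters are [18, 2, 18]_7; such a code would be impossible (violates the Singleton bound).


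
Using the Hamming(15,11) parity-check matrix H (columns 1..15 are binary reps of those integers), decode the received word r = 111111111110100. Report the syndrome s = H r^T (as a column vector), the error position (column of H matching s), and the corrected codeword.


s = (1, 1, 0, 1)^T, error position = 13, corrected codeword c = 111111111110000

Compute s = H r^T mod 2 one row at a time:
  s_1 = 1 + 1 + 1 + 1 + 0 + 1 + 0 + 0 = 5 ≡ 1 (mod 2).
  s_2 = 1 + 1 + 1 + 1 + 0 + 1 + 0 + 0 = 5 ≡ 1 (mod 2).
  s_3 = 1 + 1 + 1 + 1 + 1 + 1 + 0 + 0 = 6 ≡ 0 (mod 2).
  s_4 = 1 + 1 + 1 + 1 + 1 + 1 + 1 + 0 = 7 ≡ 1 (mod 2).
s = (1, 1, 0, 1)^T — this equals column 13 of H (binary 1101), so error is at position 13.
Correct: flip bit 13 of r = 111111111110100 to get c = 111111111110000.


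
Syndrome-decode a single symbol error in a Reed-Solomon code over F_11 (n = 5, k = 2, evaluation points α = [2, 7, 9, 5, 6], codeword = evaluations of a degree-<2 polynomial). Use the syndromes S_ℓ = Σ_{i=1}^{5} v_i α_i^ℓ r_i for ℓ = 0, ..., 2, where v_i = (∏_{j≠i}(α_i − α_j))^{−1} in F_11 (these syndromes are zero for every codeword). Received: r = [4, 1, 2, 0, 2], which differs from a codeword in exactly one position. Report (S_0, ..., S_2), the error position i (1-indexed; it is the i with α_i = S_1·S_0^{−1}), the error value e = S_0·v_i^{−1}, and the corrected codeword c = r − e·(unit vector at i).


S = (7, 9, 10), error at position 5, error magnitude e = 7, c = [4, 1, 2, 0, 6].

Step 1: column multipliers v_i = (∏_{j≠i}(α_i − α_j))^{−1} mod 11.
  i = 1 (α = 2): (2−7)(2−9)(2−5)(2−6) = (−5)·(−7)·(−3)·(−4) = 420 ≡ 2, so v_1 = 2^{−1} = 6 (mod 11).
  i = 2 (α = 7): (7−2)(7−9)(7−5)(7−6) = 5·(−2)·2·1 = −20 ≡ 2, so v_2 = 2^{−1} = 6 (mod 11).
  i = 3 (α = 9): (9−2)(9−7)(9−5)(9−6) = 7·2·4·3 = 168 ≡ 3, so v_3 = 3^{−1} = 4 (mod 11).
  i = 4 (α = 5): (5−2)(5−7)(5−9)(5−6) = 3·(−2)·(−4)·(−1) = −24 ≡ 9, so v_4 = 9^{−1} = 5 (mod 11).
  i = 5 (α = 6): (6−2)(6−7)(6−9)(6−5) = 4·(−1)·(−3)·1 = 12 ≡ 1, so v_5 = 1^{−1} = 1 (mod 11).
  v = [6, 6, 4, 5, 1].
Step 2: syndromes of r = [4, 1, 2, 0, 2] (all sums mod 11).
  S_0 = Σ v_i r_i = 6·4 + 6·1 + 4·2 + 5·0 + 1·2 = 40 ≡ 7.
  S_1 = Σ v_i α_i r_i = 6·2·4 + 6·7·1 + 4·9·2 + 5·5·0 + 1·6·2 = 174 ≡ 9.
  α_i^2 mod 11 = [4, 5, 4, 3, 3].
  S_2 = Σ v_i α_i^2 r_i = 6·4·4 + 6·5·1 + 4·4·2 + 5·3·0 + 1·3·2 = 164 ≡ 10.
  S = (7, 9, 10) ≠ 0, so r is not a codeword (an error is present).
Step 3: locate the error. For a single error e at position i, S_ℓ = v_i·e·α_i^ℓ, so α_err = S_1/S_0.
  S_0^{−1} = 7^{−1} = 8 (mod 11), so α_err = 9·8 = 72 ≡ 6 = α_5. Error position i = 5.
  Consistency check: S_2/S_1 = 10·5 = 50 ≡ 6 = α_err ✓ (single-error assumption holds).
Step 4: error magnitude e = S_0/v_5 = S_0·∏_{j≠5}(α_5 − α_j) = 7·1 = 7 ≡ 7 (mod 11).
Step 5: correct position 5: c_5 = r_5 − e = 2 − 7 ≡ 6 (mod 11). Hence c = [4, 1, 2, 0, 6].
  Check: interpolating c through the α_i gives m(x) = 3 + 6·x (degree < 2) with m(α_i) = c_i for every i, so c is indeed a codeword.


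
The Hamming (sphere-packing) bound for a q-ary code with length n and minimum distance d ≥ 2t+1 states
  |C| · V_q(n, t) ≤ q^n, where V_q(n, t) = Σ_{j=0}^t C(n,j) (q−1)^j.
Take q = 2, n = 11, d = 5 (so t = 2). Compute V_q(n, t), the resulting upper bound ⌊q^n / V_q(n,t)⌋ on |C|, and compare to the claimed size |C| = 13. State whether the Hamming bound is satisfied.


V_q(n, t) = 67, q^n = 2048, Hamming bound = 30, |C| = 13 ≤ bound (satisfied).

Step 1: Compute V_q(n, t) = Σ_{j=0}^2 C(n, j) (q−1)^j.
  j = 0: C(11,0)·(1)^0 = 1·1 = 1.
  j = 1: C(11,1)·(1)^1 = 11·1 = 11.
  j = 2: C(11,2)·(1)^2 = 55·1 = 55.
  V_q(n, t) = 1 + 11 + 55 = 67.
Step 2: q^n = 2^11 = 2048.
Step 3: Hamming bound ⌊q^n / V_q(n,t)⌋ = ⌊2048/67⌋ = 30.
Step 4: Compare |C| = 13 to 30: satisfied.
The claimed |C| lies below the Hamming bound.


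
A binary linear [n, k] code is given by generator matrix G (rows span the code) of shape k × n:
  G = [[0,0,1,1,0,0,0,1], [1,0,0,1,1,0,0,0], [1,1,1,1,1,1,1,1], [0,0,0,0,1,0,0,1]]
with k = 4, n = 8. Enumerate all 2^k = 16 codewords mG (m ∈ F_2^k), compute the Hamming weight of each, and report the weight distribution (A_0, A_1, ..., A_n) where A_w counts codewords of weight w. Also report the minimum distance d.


Weight distribution: A_0 = 1, A_2 = 2, A_3 = 4, A_4 = 2, A_5 = 4, A_6 = 2, A_8 = 1. Minimum distance d = 2.

Enumerate all 2^4 = 16 messages m ∈ F_2^4.
For each, compute codeword c = mG in F_2^8, then tally its weight.
  m = 0000 → c = 00000000, weight = 0.
  m = 1000 → c = 00110001, weight = 3.
  m = 0100 → c = 10011000, weight = 3.
  m = 1100 → c = 10101001, weight = 4.
  m = 0010 → c = 11111111, weight = 8.
  m = 1010 → c = 11001110, weight = 5.
  m = 0110 → c = 01100111, weight = 5.
  m = 1110 → c = 01010110, weight = 4.
  m = 0001 → c = 00001001, weight = 2.
  m = 1001 → c = 00111000, weight = 3.
  m = 0101 → c = 10010001, weight = 3.
  m = 1101 → c = 10100000, weight = 2.
  m = 0011 → c = 11110110, weight = 6.
  m = 1011 → c = 11000111, weight = 5.
  m = 0111 → c = 01101110, weight = 5.
  m = 1111 → c = 01011111, weight = 6.
Tally weights:
  weight 0: 1 codewords.
  weight 2: 2 codewords.
  weight 3: 4 codewords.
  weight 4: 2 codewords.
  weight 5: 4 codewords.
  weight 6: 2 codewords.
  weight 8: 1 codewords.
Minimum distance d = smallest w > 0 with A_w > 0 = 2.
Sanity: Σ A_w = 16 = 2^4 = 16 ✓.


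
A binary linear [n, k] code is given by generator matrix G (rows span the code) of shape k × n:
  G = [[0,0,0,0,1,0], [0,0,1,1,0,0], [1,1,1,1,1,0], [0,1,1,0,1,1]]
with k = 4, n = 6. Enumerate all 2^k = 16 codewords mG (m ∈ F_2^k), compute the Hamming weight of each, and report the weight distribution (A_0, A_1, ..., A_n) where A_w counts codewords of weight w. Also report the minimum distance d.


Weight distribution: A_0 = 1, A_1 = 1, A_2 = 2, A_3 = 6, A_4 = 5, A_5 = 1. Minimum distance d = 1.

Enumerate all 2^4 = 16 messages m ∈ F_2^4.
For each, compute codeword c = mG in F_2^6, then tally its weight.
  m = 0000 → c = 000000, weight = 0.
  m = 1000 → c = 000010, weight = 1.
  m = 0100 → c = 001100, weight = 2.
  m = 1100 → c = 001110, weight = 3.
  m = 0010 → c = 111110, weight = 5.
  m = 1010 → c = 111100, weight = 4.
  m = 0110 → c = 110010, weight = 3.
  m = 1110 → c = 110000, weight = 2.
  m = 0001 → c = 011011, weight = 4.
  m = 1001 → c = 011001, weight = 3.
  m = 0101 → c = 010111, weight = 4.
  m = 1101 → c = 010101, weight = 3.
  m = 0011 → c = 100101, weight = 3.
  m = 1011 → c = 100111, weight = 4.
  m = 0111 → c = 101001, weight = 3.
  m = 1111 → c = 101011, weight = 4.
Tally weights:
  weight 0: 1 codewords.
  weight 1: 1 codewords.
  weight 2: 2 codewords.
  weight 3: 6 codewords.
  weight 4: 5 codewords.
  weight 5: 1 codewords.
Minimum distance d = smallest w > 0 with A_w > 0 = 1.
Sanity: Σ A_w = 16 = 2^4 = 16 ✓.


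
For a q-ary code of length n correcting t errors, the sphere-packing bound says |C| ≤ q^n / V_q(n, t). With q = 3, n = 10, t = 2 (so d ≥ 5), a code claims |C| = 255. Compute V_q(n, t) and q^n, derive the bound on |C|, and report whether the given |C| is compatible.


V_q(n, t) = 201, q^n = 59049, Hamming bound = 293, |C| = 255 ≤ bound (satisfied).

Step 1: Compute V_q(n, t) = Σ_{j=0}^2 C(n, j) (q−1)^j.
  j = 0: C(10,0)·(2)^0 = 1·1 = 1.
  j = 1: C(10,1)·(2)^1 = 10·2 = 20.
  j = 2: C(10,2)·(2)^2 = 45·4 = 180.
  V_q(n, t) = 1 + 20 + 180 = 201.
Step 2: q^n = 3^10 = 59049.
Step 3: Hamming bound ⌊q^n / V_q(n,t)⌋ = ⌊59049/201⌋ = 293.
Step 4: Compare |C| = 255 to 293: satisfied.
The claimed |C| lies below the Hamming bound.


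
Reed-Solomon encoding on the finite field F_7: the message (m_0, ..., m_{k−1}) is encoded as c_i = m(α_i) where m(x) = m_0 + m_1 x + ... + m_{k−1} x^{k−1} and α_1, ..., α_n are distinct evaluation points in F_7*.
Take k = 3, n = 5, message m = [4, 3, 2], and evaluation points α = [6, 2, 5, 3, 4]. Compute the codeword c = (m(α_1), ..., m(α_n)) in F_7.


c = [3, 4, 6, 3, 6]

Message polynomial: m(x) = 4 + 3·x + 2·x^2 (mod 7).
For each evaluation point α_i, compute m(α_i) mod 7:
  α_1 = 6: Horner steps 2 → 1 → 3, so m(6) = 3.
  α_2 = 2: Horner steps 2 → 0 → 4, so m(2) = 4.
  α_3 = 5: Horner steps 2 → 6 → 6, so m(5) = 6.
  α_4 = 3: Horner steps 2 → 2 → 3, so m(3) = 3.
  α_5 = 4: Horner steps 2 → 4 → 6, so m(4) = 6.
Codeword c = [3, 4, 6, 3, 6] ∈ F_7^5.


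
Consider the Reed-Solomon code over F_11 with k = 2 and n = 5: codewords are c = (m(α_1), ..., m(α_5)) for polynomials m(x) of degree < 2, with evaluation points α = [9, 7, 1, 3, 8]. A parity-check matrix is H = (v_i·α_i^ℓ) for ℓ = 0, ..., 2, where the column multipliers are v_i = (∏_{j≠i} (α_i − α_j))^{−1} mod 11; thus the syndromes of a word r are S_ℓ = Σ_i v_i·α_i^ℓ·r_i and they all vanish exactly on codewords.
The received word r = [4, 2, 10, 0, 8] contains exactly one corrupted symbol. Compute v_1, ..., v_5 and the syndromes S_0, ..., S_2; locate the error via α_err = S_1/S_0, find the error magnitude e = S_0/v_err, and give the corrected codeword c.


S = (7, 8, 6), error at position 1, error magnitude e = 1, c = [3, 2, 10, 0, 8].

Step 1: column multipliers v_i = (∏_{j≠i}(α_i − α_j))^{−1} mod 11.
  i = 1 (α = 9): (9−7)(9−1)(9−3)(9−8) = 2·8·6·1 = 96 ≡ 8, so v_1 = 8^{−1} = 7 (mod 11).
  i = 2 (α = 7): (7−9)(7−1)(7−3)(7−8) = (−2)·6·4·(−1) = 48 ≡ 4, so v_2 = 4^{−1} = 3 (mod 11).
  i = 3 (α = 1): (1−9)(1−7)(1−3)(1−8) = (−8)·(−6)·(−2)·(−7) = 672 ≡ 1, so v_3 = 1^{−1} = 1 (mod 11).
  i = 4 (α = 3): (3−9)(3−7)(3−1)(3−8) = (−6)·(−4)·2·(−5) = −240 ≡ 2, so v_4 = 2^{−1} = 6 (mod 11).
  i = 5 (α = 8): (8−9)(8−7)(8−1)(8−3) = (−1)·1·7·5 = −35 ≡ 9, so v_5 = 9^{−1} = 5 (mod 11).
  v = [7, 3, 1, 6, 5].
Step 2: syndromes of r = [4, 2, 10, 0, 8] (all sums mod 11).
  S_0 = Σ v_i r_i = 7·4 + 3·2 + 1·10 + 6·0 + 5·8 = 84 ≡ 7.
  S_1 = Σ v_i α_i r_i = 7·9·4 + 3·7·2 + 1·1·10 + 6·3·0 + 5·8·8 = 624 ≡ 8.
  α_i^2 mod 11 = [4, 5, 1, 9, 9].
  S_2 = Σ v_i α_i^2 r_i = 7·4·4 + 3·5·2 + 1·1·10 + 6·9·0 + 5·9·8 = 512 ≡ 6.
  S = (7, 8, 6) ≠ 0, so r is not a codeword (an error is present).
Step 3: locate the error. For a single error e at position i, S_ℓ = v_i·e·α_i^ℓ, so α_err = S_1/S_0.
  S_0^{−1} = 7^{−1} = 8 (mod 11), so α_err = 8·8 = 64 ≡ 9 = α_1. Error position i = 1.
  Consistency check: S_2/S_1 = 6·7 = 42 ≡ 9 = α_err ✓ (single-error assumption holds).
Step 4: error magnitude e = S_0/v_1 = S_0·∏_{j≠1}(α_1 − α_j) = 7·8 = 56 ≡ 1 (mod 11).
Step 5: correct position 1: c_1 = r_1 − e = 4 − 1 ≡ 3 (mod 11). Hence c = [3, 2, 10, 0, 8].
  Check: interpolating c through the α_i gives m(x) = 4 + 6·x (degree < 2) with m(α_i) = c_i for every i, so c is indeed a codeword.


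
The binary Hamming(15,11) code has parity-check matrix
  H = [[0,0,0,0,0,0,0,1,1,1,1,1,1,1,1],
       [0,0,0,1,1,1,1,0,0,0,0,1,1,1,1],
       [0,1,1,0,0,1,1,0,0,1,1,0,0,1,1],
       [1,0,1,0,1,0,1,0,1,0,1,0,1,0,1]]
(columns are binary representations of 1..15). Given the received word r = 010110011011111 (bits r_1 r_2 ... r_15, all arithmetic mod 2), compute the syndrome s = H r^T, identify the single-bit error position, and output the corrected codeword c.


s = (1, 0, 0, 1)^T, error position = 9, corrected codeword c = 010110010011111

Compute s = H r^T mod 2 one row at a time:
  s_1 = 1 + 1 + 0 + 1 + 1 + 1 + 1 + 1 = 7 ≡ 1 (mod 2).
  s_2 = 1 + 1 + 0 + 0 + 1 + 1 + 1 + 1 = 6 ≡ 0 (mod 2).
  s_3 = 1 + 0 + 0 + 0 + 0 + 1 + 1 + 1 = 4 ≡ 0 (mod 2).
  s_4 = 0 + 0 + 1 + 0 + 1 + 1 + 1 + 1 = 5 ≡ 1 (mod 2).
s = (1, 0, 0, 1)^T — this equals column 9 of H (binary 1001), so error is at position 9.
Correct: flip bit 9 of r = 010110011011111 to get c = 010110010011111.


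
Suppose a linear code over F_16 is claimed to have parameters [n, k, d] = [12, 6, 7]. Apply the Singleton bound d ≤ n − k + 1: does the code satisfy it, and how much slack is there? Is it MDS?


Singleton RHS = n − k + 1 = 7, slack = 0, bound satisfied, MDS.

Singleton bound: d ≤ n − k + 1.
Here n = 12, k = 6, so n − k + 1 = 7.
Given d = 7, check d ≤ 7: YES.
Slack = (n − k + 1) − d = 0.
The code is MDS (slack = 0).
Description: the claimed parameters are [12, 6, 7]_16; such a code would be MDS (meets Singleton bound).


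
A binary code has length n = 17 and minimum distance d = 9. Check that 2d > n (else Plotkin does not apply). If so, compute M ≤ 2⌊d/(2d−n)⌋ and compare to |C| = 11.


Plotkin bound M ≤ 18; given |C| = 11 ≤ bound (satisfied).

Check applicability: 2d = 18, n = 17.
2d − n = 1 > 0, so Plotkin applies.
Compute d/(2d−n) = 9/1 ≈ 9.0000.
⌊d/(2d−n)⌋ = 9.
Plotkin bound: M ≤ 2·9 = 18.
Given |C| = 11, check: satisfied.
This |C| is below the Plotkin bound.


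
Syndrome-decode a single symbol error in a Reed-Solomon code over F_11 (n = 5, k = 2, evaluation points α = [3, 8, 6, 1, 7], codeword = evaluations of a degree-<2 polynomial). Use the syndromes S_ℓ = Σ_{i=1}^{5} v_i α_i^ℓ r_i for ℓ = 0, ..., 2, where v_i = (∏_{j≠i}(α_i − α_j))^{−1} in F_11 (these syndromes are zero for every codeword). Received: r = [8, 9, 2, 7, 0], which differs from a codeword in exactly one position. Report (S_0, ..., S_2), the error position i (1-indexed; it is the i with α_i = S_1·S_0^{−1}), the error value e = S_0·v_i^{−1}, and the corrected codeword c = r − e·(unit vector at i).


S = (3, 3, 3), error at position 4, error magnitude e = 6, c = [8, 9, 2, 1, 0].

Step 1: column multipliers v_i = (∏_{j≠i}(α_i − α_j))^{−1} mod 11.
  i = 1 (α = 3): (3−8)(3−6)(3−1)(3−7) = (−5)·(−3)·2·(−4) = −120 ≡ 1, so v_1 = 1^{−1} = 1 (mod 11).
  i = 2 (α = 8): (8−3)(8−6)(8−1)(8−7) = 5·2·7·1 = 70 ≡ 4, so v_2 = 4^{−1} = 3 (mod 11).
  i = 3 (α = 6): (6−3)(6−8)(6−1)(6−7) = 3·(−2)·5·(−1) = 30 ≡ 8, so v_3 = 8^{−1} = 7 (mod 11).
  i = 4 (α = 1): (1−3)(1−8)(1−6)(1−7) = (−2)·(−7)·(−5)·(−6) = 420 ≡ 2, so v_4 = 2^{−1} = 6 (mod 11).
  i = 5 (α = 7): (7−3)(7−8)(7−6)(7−1) = 4·(−1)·1·6 = −24 ≡ 9, so v_5 = 9^{−1} = 5 (mod 11).
  v = [1, 3, 7, 6, 5].
Step 2: syndromes of r = [8, 9, 2, 7, 0] (all sums mod 11).
  S_0 = Σ v_i r_i = 1·8 + 3·9 + 7·2 + 6·7 + 5·0 = 91 ≡ 3.
  S_1 = Σ v_i α_i r_i = 1·3·8 + 3·8·9 + 7·6·2 + 6·1·7 + 5·7·0 = 366 ≡ 3.
  α_i^2 mod 11 = [9, 9, 3, 1, 5].
  S_2 = Σ v_i α_i^2 r_i = 1·9·8 + 3·9·9 + 7·3·2 + 6·1·7 + 5·5·0 = 399 ≡ 3.
  S = (3, 3, 3) ≠ 0, so r is not a codeword (an error is present).
Step 3: locate the error. For a single error e at position i, S_ℓ = v_i·e·α_i^ℓ, so α_err = S_1/S_0.
  S_0^{−1} = 3^{−1} = 4 (mod 11), so α_err = 3·4 = 12 ≡ 1 = α_4. Error position i = 4.
  Consistency check: S_2/S_1 = 3·4 = 12 ≡ 1 = α_err ✓ (single-error assumption holds).
Step 4: error magnitude e = S_0/v_4 = S_0·∏_{j≠4}(α_4 − α_j) = 3·2 = 6 ≡ 6 (mod 11).
Step 5: correct position 4: c_4 = r_4 − e = 7 − 6 ≡ 1 (mod 11). Hence c = [8, 9, 2, 1, 0].
  Check: interpolating c through the α_i gives m(x) = 3 + 9·x (degree < 2) with m(α_i) = c_i for every i, so c is indeed a codeword.


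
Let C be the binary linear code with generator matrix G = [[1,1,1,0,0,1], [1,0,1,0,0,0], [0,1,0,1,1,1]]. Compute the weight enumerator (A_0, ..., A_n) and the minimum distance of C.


Weight distribution: A_0 = 1, A_2 = 3, A_4 = 3, A_6 = 1. Minimum distance d = 2.

Enumerate all 2^3 = 8 messages m ∈ F_2^3.
For each, compute codeword c = mG in F_2^6, then tally its weight.
  m = 000 → c = 000000, weight = 0.
  m = 100 → c = 111001, weight = 4.
  m = 010 → c = 101000, weight = 2.
  m = 110 → c = 010001, weight = 2.
  m = 001 → c = 010111, weight = 4.
  m = 101 → c = 101110, weight = 4.
  m = 011 → c = 111111, weight = 6.
  m = 111 → c = 000110, weight = 2.
Tally weights:
  weight 0: 1 codewords.
  weight 2: 3 codewords.
  weight 4: 3 codewords.
  weight 6: 1 codewords.
Minimum distance d = smallest w > 0 with A_w > 0 = 2.
Sanity: Σ A_w = 8 = 2^3 = 8 ✓.


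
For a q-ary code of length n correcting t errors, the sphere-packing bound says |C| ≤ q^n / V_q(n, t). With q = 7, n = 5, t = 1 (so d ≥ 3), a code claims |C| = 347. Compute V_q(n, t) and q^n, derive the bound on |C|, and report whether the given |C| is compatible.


V_q(n, t) = 31, q^n = 16807, Hamming bound = 542, |C| = 347 ≤ bound (satisfied).

Step 1: Compute V_q(n, t) = Σ_{j=0}^1 C(n, j) (q−1)^j.
  j = 0: C(5,0)·(6)^0 = 1·1 = 1.
  j = 1: C(5,1)·(6)^1 = 5·6 = 30.
  V_q(n, t) = 1 + 30 = 31.
Step 2: q^n = 7^5 = 16807.
Step 3: Hamming bound ⌊q^n / V_q(n,t)⌋ = ⌊16807/31⌋ = 542.
Step 4: Compare |C| = 347 to 542: satisfied.
The claimed |C| lies below the Hamming bound.


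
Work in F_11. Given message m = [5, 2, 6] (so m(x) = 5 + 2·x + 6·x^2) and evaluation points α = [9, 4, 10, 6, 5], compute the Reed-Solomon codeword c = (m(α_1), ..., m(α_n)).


c = [3, 10, 9, 2, 0]

Message polynomial: m(x) = 5 + 2·x + 6·x^2 (mod 11).
For each evaluation point α_i, compute m(α_i) mod 11:
  α_1 = 9: Horner steps 6 → 1 → 3, so m(9) = 3.
  α_2 = 4: Horner steps 6 → 4 → 10, so m(4) = 10.
  α_3 = 10: Horner steps 6 → 7 → 9, so m(10) = 9.
  α_4 = 6: Horner steps 6 → 5 → 2, so m(6) = 2.
  α_5 = 5: Horner steps 6 → 10 → 0, so m(5) = 0.
Codeword c = [3, 10, 9, 2, 0] ∈ F_11^5.


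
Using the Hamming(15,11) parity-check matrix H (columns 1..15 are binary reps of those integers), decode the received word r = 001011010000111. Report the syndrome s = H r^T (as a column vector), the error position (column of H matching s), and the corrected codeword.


s = (0, 1, 0, 0)^T, error position = 4, corrected codeword c = 001111010000111

Compute s = H r^T mod 2 one row at a time:
  s_1 = 1 + 0 + 0 + 0 + 0 + 1 + 1 + 1 = 4 ≡ 0 (mod 2).
  s_2 = 0 + 1 + 1 + 0 + 0 + 1 + 1 + 1 = 5 ≡ 1 (mod 2).
  s_3 = 0 + 1 + 1 + 0 + 0 + 0 + 1 + 1 = 4 ≡ 0 (mod 2).
  s_4 = 0 + 1 + 1 + 0 + 0 + 0 + 1 + 1 = 4 ≡ 0 (mod 2).
s = (0, 1, 0, 0)^T — this equals column 4 of H (binary 0100), so error is at position 4.
Correct: flip bit 4 of r = 001011010000111 to get c = 001111010000111.


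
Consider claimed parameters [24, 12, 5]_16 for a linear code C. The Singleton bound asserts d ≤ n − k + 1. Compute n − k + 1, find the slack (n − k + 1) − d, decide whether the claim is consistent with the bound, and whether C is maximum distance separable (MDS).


Singleton RHS = n − k + 1 = 13, slack = 8, bound satisfied, not MDS.

Singleton bound: d ≤ n − k + 1.
Here n = 24, k = 12, so n − k + 1 = 13.
Given d = 5, check d ≤ 13: YES.
Slack = (n − k + 1) − d = 8.
The code is NOT MDS (slack = 8 > 0).
Description: the claimed parameters are [24, 12, 5]_16; such a code would be non-MDS.


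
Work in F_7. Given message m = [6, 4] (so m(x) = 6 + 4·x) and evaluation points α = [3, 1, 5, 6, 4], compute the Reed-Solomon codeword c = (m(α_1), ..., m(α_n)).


c = [4, 3, 5, 2, 1]

Message polynomial: m(x) = 6 + 4·x (mod 7).
For each evaluation point α_i, compute m(α_i) mod 7:
  α_1 = 3: Horner steps 4 → 4, so m(3) = 4.
  α_2 = 1: Horner steps 4 → 3, so m(1) = 3.
  α_3 = 5: Horner steps 4 → 5, so m(5) = 5.
  α_4 = 6: Horner steps 4 → 2, so m(6) = 2.
  α_5 = 4: Horner steps 4 → 1, so m(4) = 1.
Codeword c = [4, 3, 5, 2, 1] ∈ F_7^5.


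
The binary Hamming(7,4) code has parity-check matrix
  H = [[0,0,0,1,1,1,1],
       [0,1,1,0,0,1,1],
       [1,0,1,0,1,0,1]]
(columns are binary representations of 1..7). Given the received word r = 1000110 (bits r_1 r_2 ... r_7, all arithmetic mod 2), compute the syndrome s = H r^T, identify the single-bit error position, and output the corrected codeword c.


s = (0, 1, 0)^T, error position = 2, corrected codeword c = 1100110

Compute s = H r^T mod 2 one row at a time:
  s_1 = 0 + 1 + 1 + 0 = 2 ≡ 0 (mod 2).
  s_2 = 0 + 0 + 1 + 0 = 1 ≡ 1 (mod 2).
  s_3 = 1 + 0 + 1 + 0 = 2 ≡ 0 (mod 2).
s = (0, 1, 0)^T — this equals column 2 of H (binary 010), so error is at position 2.
Correct: flip bit 2 of r = 1000110 to get c = 1100110.


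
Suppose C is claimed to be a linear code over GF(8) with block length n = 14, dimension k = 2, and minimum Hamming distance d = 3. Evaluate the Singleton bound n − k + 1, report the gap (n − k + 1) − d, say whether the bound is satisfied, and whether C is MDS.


Singleton RHS = n − k + 1 = 13, slack = 10, bound satisfied, not MDS.

Singleton bound: d ≤ n − k + 1.
Here n = 14, k = 2, so n − k + 1 = 13.
Given d = 3, check d ≤ 13: YES.
Slack = (n − k + 1) − d = 10.
The code is NOT MDS (slack = 10 > 0).
Description: the claimed parameters are [14, 2, 3]_8; such a code would be non-MDS.


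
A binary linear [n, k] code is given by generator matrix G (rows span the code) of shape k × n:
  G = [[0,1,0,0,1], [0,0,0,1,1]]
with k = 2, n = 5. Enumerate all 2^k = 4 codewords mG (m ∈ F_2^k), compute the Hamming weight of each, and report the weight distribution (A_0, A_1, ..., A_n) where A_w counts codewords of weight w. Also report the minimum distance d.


Weight distribution: A_0 = 1, A_2 = 3. Minimum distance d = 2.

Enumerate all 2^2 = 4 messages m ∈ F_2^2.
For each, compute codeword c = mG in F_2^5, then tally its weight.
  m = 00 → c = 00000, weight = 0.
  m = 10 → c = 01001, weight = 2.
  m = 01 → c = 00011, weight = 2.
  m = 11 → c = 01010, weight = 2.
Tally weights:
  weight 0: 1 codewords.
  weight 2: 3 codewords.
Minimum distance d = smallest w > 0 with A_w > 0 = 2.
Sanity: Σ A_w = 4 = 2^2 = 4 ✓.


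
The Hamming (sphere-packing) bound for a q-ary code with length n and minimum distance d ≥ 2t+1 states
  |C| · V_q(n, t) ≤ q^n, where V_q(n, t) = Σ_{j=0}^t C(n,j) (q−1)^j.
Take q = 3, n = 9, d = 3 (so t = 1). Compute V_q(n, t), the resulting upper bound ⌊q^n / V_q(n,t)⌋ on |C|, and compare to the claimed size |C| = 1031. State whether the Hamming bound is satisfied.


V_q(n, t) = 19, q^n = 19683, Hamming bound = 1035, |C| = 1031 ≤ bound (satisfied).

Step 1: Compute V_q(n, t) = Σ_{j=0}^1 C(n, j) (q−1)^j.
  j = 0: C(9,0)·(2)^0 = 1·1 = 1.
  j = 1: C(9,1)·(2)^1 = 9·2 = 18.
  V_q(n, t) = 1 + 18 = 19.
Step 2: q^n = 3^9 = 19683.
Step 3: Hamming bound ⌊q^n / V_q(n,t)⌋ = ⌊19683/19⌋ = 1035.
Step 4: Compare |C| = 1031 to 1035: satisfied.
The claimed |C| lies below the Hamming bound.


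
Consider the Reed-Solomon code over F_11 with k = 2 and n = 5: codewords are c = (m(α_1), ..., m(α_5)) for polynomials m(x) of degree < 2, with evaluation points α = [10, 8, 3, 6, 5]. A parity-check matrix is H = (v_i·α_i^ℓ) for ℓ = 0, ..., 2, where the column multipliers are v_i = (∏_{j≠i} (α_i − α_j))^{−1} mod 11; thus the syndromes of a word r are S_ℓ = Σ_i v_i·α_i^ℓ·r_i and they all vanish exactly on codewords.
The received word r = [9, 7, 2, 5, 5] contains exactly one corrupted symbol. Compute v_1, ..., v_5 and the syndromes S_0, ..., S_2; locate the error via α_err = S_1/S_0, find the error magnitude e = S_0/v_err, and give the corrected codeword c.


S = (4, 9, 1), error at position 5, error magnitude e = 1, c = [9, 7, 2, 5, 4].

Step 1: column multipliers v_i = (∏_{j≠i}(α_i − α_j))^{−1} mod 11.
  i = 1 (α = 10): (10−8)(10−3)(10−6)(10−5) = 2·7·4·5 = 280 ≡ 5, so v_1 = 5^{−1} = 9 (mod 11).
  i = 2 (α = 8): (8−10)(8−3)(8−6)(8−5) = (−2)·5·2·3 = −60 ≡ 6, so v_2 = 6^{−1} = 2 (mod 11).
  i = 3 (α = 3): (3−10)(3−8)(3−6)(3−5) = (−7)·(−5)·(−3)·(−2) = 210 ≡ 1, so v_3 = 1^{−1} = 1 (mod 11).
  i = 4 (α = 6): (6−10)(6−8)(6−3)(6−5) = (−4)·(−2)·3·1 = 24 ≡ 2, so v_4 = 2^{−1} = 6 (mod 11).
  i = 5 (α = 5): (5−10)(5−8)(5−3)(5−6) = (−5)·(−3)·2·(−1) = −30 ≡ 3, so v_5 = 3^{−1} = 4 (mod 11).
  v = [9, 2, 1, 6, 4].
Step 2: syndromes of r = [9, 7, 2, 5, 5] (all sums mod 11).
  S_0 = Σ v_i r_i = 9·9 + 2·7 + 1·2 + 6·5 + 4·5 = 147 ≡ 4.
  S_1 = Σ v_i α_i r_i = 9·10·9 + 2·8·7 + 1·3·2 + 6·6·5 + 4·5·5 = 1208 ≡ 9.
  α_i^2 mod 11 = [1, 9, 9, 3, 3].
  S_2 = Σ v_i α_i^2 r_i = 9·1·9 + 2·9·7 + 1·9·2 + 6·3·5 + 4·3·5 = 375 ≡ 1.
  S = (4, 9, 1) ≠ 0, so r is not a codeword (an error is present).
Step 3: locate the error. For a single error e at position i, S_ℓ = v_i·e·α_i^ℓ, so α_err = S_1/S_0.
  S_0^{−1} = 4^{−1} = 3 (mod 11), so α_err = 9·3 = 27 ≡ 5 = α_5. Error position i = 5.
  Consistency check: S_2/S_1 = 1·5 = 5 ≡ 5 = α_err ✓ (single-error assumption holds).
Step 4: error magnitude e = S_0/v_5 = S_0·∏_{j≠5}(α_5 − α_j) = 4·3 = 12 ≡ 1 (mod 11).
Step 5: correct position 5: c_5 = r_5 − e = 5 − 1 ≡ 4 (mod 11). Hence c = [9, 7, 2, 5, 4].
  Check: interpolating c through the α_i gives m(x) = 10 + 1·x (degree < 2) with m(α_i) = c_i for every i, so c is indeed a codeword.
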